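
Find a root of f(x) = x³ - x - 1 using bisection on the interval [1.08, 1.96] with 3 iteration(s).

f(x) = x³ - x - 1
Initial interval: [1.08, 1.96]

Iteration 1:
  c_1 = (1.080000 + 1.960000)/2 = 1.520000
  f(c_1) = f(1.520000) = 0.991808
  f(a) × f(c) < 0, new interval: [1.080000, 1.520000]
Iteration 2:
  c_2 = (1.080000 + 1.520000)/2 = 1.300000
  f(c_2) = f(1.300000) = -0.103000
  f(a) × f(c) ≥ 0, new interval: [1.300000, 1.520000]
Iteration 3:
  c_3 = (1.300000 + 1.520000)/2 = 1.410000
  f(c_3) = f(1.410000) = 0.393221
  f(a) × f(c) < 0, new interval: [1.300000, 1.410000]

After 3 iteration(s), the approximation is c_3 = 1.410000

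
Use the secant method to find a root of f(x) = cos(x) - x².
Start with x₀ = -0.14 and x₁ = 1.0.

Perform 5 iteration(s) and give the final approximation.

f(x) = cos(x) - x²
x₀ = -0.14, x₁ = 1.0

Secant formula: x_{n+1} = x_n - f(x_n)(x_n - x_{n-1})/(f(x_n) - f(x_{n-1}))

Iteration 1:
  f(-0.140000) = 0.970616
  f(1.000000) = -0.459698
  x_2 = 1.000000 - (-0.459698)×(1.000000 - (-0.140000))/(-0.459698 - 0.970616)
       = 0.633608
Iteration 2:
  f(1.000000) = -0.459698
  f(0.633608) = 0.404437
  x_3 = 0.633608 - 0.404437×(0.633608 - 1.000000)/(0.404437 - (-0.459698))
       = 0.805089
Iteration 3:
  f(0.633608) = 0.404437
  f(0.805089) = 0.044879
  x_4 = 0.805089 - 0.044879×(0.805089 - 0.633608)/(0.044879 - 0.404437)
       = 0.826493
Iteration 4:
  f(0.805089) = 0.044879
  f(0.826493) = -0.005630
  x_5 = 0.826493 - (-0.005630)×(0.826493 - 0.805089)/(-0.005630 - 0.044879)
       = 0.824107
Iteration 5:
  f(0.826493) = -0.005630
  f(0.824107) = 0.000061
  x_6 = 0.824107 - 0.000061×(0.824107 - 0.826493)/(0.000061 - (-0.005630))
       = 0.824132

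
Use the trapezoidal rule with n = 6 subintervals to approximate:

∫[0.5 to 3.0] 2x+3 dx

f(x) = 2x+3
a = 0.5, b = 3.0, n = 6
h = (b - a)/n = 0.416667

Trapezoidal rule: (h/2)[f(x₀) + 2f(x₁) + 2f(x₂) + ... + f(xₙ)]

x_0 = 0.5000, f(x_0) = 4.000000, coefficient = 1
x_1 = 0.9167, f(x_1) = 4.833333, coefficient = 2
x_2 = 1.3333, f(x_2) = 5.666667, coefficient = 2
x_3 = 1.7500, f(x_3) = 6.500000, coefficient = 2
x_4 = 2.1667, f(x_4) = 7.333333, coefficient = 2
x_5 = 2.5833, f(x_5) = 8.166667, coefficient = 2
x_6 = 3.0000, f(x_6) = 9.000000, coefficient = 1

I ≈ (0.416667/2) × 78.000000 = 16.250000
Exact value: 16.250000
Error: 0.000000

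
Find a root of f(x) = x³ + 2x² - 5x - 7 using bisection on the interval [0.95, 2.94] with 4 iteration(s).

f(x) = x³ + 2x² - 5x - 7
Initial interval: [0.95, 2.94]

Iteration 1:
  c_1 = (0.950000 + 2.940000)/2 = 1.945000
  f(c_1) = f(1.945000) = -1.800966
  f(a) × f(c) ≥ 0, new interval: [1.945000, 2.940000]
Iteration 2:
  c_2 = (1.945000 + 2.940000)/2 = 2.442500
  f(c_2) = f(2.442500) = 7.290594
  f(a) × f(c) < 0, new interval: [1.945000, 2.442500]
Iteration 3:
  c_3 = (1.945000 + 2.442500)/2 = 2.193750
  f(c_3) = f(2.193750) = 2.213836
  f(a) × f(c) < 0, new interval: [1.945000, 2.193750]
Iteration 4:
  c_4 = (1.945000 + 2.193750)/2 = 2.069375
  f(c_4) = f(2.069375) = 0.079462
  f(a) × f(c) < 0, new interval: [1.945000, 2.069375]

After 4 iteration(s), the approximation is c_4 = 2.069375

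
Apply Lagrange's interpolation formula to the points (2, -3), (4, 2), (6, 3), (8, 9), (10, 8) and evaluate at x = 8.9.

Lagrange interpolation formula:
P(x) = Σ yᵢ × Lᵢ(x)
where Lᵢ(x) = Π_{j≠i} (x - xⱼ)/(xᵢ - xⱼ)

L_0(8.9) = (8.9 - 4)/(2 - 4) × (8.9 - 6)/(2 - 6) × (8.9 - 8)/(2 - 8) × (8.9 - 10)/(2 - 10) = -0.036635
L_1(8.9) = (8.9 - 2)/(4 - 2) × (8.9 - 6)/(4 - 6) × (8.9 - 8)/(4 - 8) × (8.9 - 10)/(4 - 10) = 0.206353
L_2(8.9) = (8.9 - 2)/(6 - 2) × (8.9 - 4)/(6 - 4) × (8.9 - 8)/(6 - 8) × (8.9 - 10)/(6 - 10) = -0.522998
L_3(8.9) = (8.9 - 2)/(8 - 2) × (8.9 - 4)/(8 - 4) × (8.9 - 6)/(8 - 6) × (8.9 - 10)/(8 - 10) = 1.123478
L_4(8.9) = (8.9 - 2)/(10 - 2) × (8.9 - 4)/(10 - 4) × (8.9 - 6)/(10 - 6) × (8.9 - 8)/(10 - 8) = 0.229802

P(8.9) = (-3)×L_0(8.9) + 2×L_1(8.9) + 3×L_2(8.9) + 9×L_3(8.9) + 8×L_4(8.9)
P(8.9) = 10.903338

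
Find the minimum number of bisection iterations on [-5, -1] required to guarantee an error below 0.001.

We need (b-a)/2^n ≤ 0.001
(-1 - (-5))/2^n ≤ 0.001
4/2^n ≤ 0.001
2^n ≥ 4000
n ≥ log₂(4000) = 11.97
n ≥ 12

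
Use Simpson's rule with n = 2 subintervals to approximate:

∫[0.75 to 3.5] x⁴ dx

f(x) = x⁴
a = 0.75, b = 3.5, n = 2
h = (b - a)/n = 1.375000

Simpson's rule: (h/3)[f(x₀) + 4f(x₁) + 2f(x₂) + ... + f(xₙ)]

x_0 = 0.7500, f(x_0) = 0.316406, coefficient = 1
x_1 = 2.1250, f(x_1) = 20.390869, coefficient = 4
x_2 = 3.5000, f(x_2) = 150.062500, coefficient = 1

I ≈ (1.375000/3) × 231.942383 = 106.306925
Exact value: 104.996289
Error: 1.310636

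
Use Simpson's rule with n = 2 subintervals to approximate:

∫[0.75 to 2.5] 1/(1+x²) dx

f(x) = 1/(1+x²)
a = 0.75, b = 2.5, n = 2
h = (b - a)/n = 0.875000

Simpson's rule: (h/3)[f(x₀) + 4f(x₁) + 2f(x₂) + ... + f(xₙ)]

x_0 = 0.7500, f(x_0) = 0.640000, coefficient = 1
x_1 = 1.6250, f(x_1) = 0.274678, coefficient = 4
x_2 = 2.5000, f(x_2) = 0.137931, coefficient = 1

I ≈ (0.875000/3) × 1.876643 = 0.547354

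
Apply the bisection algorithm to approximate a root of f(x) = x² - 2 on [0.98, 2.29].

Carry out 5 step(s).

f(x) = x² - 2
Initial interval: [0.98, 2.29]

Iteration 1:
  c_1 = (0.980000 + 2.290000)/2 = 1.635000
  f(c_1) = f(1.635000) = 0.673225
  f(a) × f(c) < 0, new interval: [0.980000, 1.635000]
Iteration 2:
  c_2 = (0.980000 + 1.635000)/2 = 1.307500
  f(c_2) = f(1.307500) = -0.290444
  f(a) × f(c) ≥ 0, new interval: [1.307500, 1.635000]
Iteration 3:
  c_3 = (1.307500 + 1.635000)/2 = 1.471250
  f(c_3) = f(1.471250) = 0.164577
  f(a) × f(c) < 0, new interval: [1.307500, 1.471250]
Iteration 4:
  c_4 = (1.307500 + 1.471250)/2 = 1.389375
  f(c_4) = f(1.389375) = -0.069637
  f(a) × f(c) ≥ 0, new interval: [1.389375, 1.471250]
Iteration 5:
  c_5 = (1.389375 + 1.471250)/2 = 1.430312
  f(c_5) = f(1.430312) = 0.045794
  f(a) × f(c) < 0, new interval: [1.389375, 1.430312]

After 5 iteration(s), the approximation is c_5 = 1.430312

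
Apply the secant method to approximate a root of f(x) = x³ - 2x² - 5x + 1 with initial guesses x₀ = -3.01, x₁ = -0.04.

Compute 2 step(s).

f(x) = x³ - 2x² - 5x + 1
x₀ = -3.01, x₁ = -0.04

Secant formula: x_{n+1} = x_n - f(x_n)(x_n - x_{n-1})/(f(x_n) - f(x_{n-1}))

Iteration 1:
  f(-3.010000) = -29.341101
  f(-0.040000) = 1.196736
  x_2 = -0.040000 - 1.196736×(-0.040000 - (-3.010000))/(1.196736 - (-29.341101))
       = -0.156390
Iteration 2:
  f(-0.040000) = 1.196736
  f(-0.156390) = 1.729210
  x_3 = -0.156390 - 1.729210×(-0.156390 - (-0.040000))/(1.729210 - 1.196736)
       = 0.221587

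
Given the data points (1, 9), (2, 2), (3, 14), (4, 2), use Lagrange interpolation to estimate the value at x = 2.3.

Lagrange interpolation formula:
P(x) = Σ yᵢ × Lᵢ(x)
where Lᵢ(x) = Π_{j≠i} (x - xⱼ)/(xᵢ - xⱼ)

L_0(2.3) = (2.3 - 2)/(1 - 2) × (2.3 - 3)/(1 - 3) × (2.3 - 4)/(1 - 4) = -0.059500
L_1(2.3) = (2.3 - 1)/(2 - 1) × (2.3 - 3)/(2 - 3) × (2.3 - 4)/(2 - 4) = 0.773500
L_2(2.3) = (2.3 - 1)/(3 - 1) × (2.3 - 2)/(3 - 2) × (2.3 - 4)/(3 - 4) = 0.331500
L_3(2.3) = (2.3 - 1)/(4 - 1) × (2.3 - 2)/(4 - 2) × (2.3 - 3)/(4 - 3) = -0.045500

P(2.3) = 9×L_0(2.3) + 2×L_1(2.3) + 14×L_2(2.3) + 2×L_3(2.3)
P(2.3) = 5.561500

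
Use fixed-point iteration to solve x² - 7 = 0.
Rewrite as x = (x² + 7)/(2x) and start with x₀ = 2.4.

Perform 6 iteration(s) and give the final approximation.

Equation: x² - 7 = 0
Fixed-point form: x = (x² + 7)/(2x)
x₀ = 2.4

x_1 = g(2.400000) = 2.658333
x_2 = g(2.658333) = 2.645781
x_3 = g(2.645781) = 2.645751
x_4 = g(2.645751) = 2.645751
x_5 = g(2.645751) = 2.645751
x_6 = g(2.645751) = 2.645751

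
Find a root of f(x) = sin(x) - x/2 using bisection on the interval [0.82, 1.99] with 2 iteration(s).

f(x) = sin(x) - x/2
Initial interval: [0.82, 1.99]

Iteration 1:
  c_1 = (0.820000 + 1.990000)/2 = 1.405000
  f(c_1) = f(1.405000) = 0.283787
  f(a) × f(c) ≥ 0, new interval: [1.405000, 1.990000]
Iteration 2:
  c_2 = (1.405000 + 1.990000)/2 = 1.697500
  f(c_2) = f(1.697500) = 0.143234
  f(a) × f(c) ≥ 0, new interval: [1.697500, 1.990000]

After 2 iteration(s), the approximation is c_2 = 1.697500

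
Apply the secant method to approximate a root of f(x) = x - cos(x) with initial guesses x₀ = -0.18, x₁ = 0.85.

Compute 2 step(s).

f(x) = x - cos(x)
x₀ = -0.18, x₁ = 0.85

Secant formula: x_{n+1} = x_n - f(x_n)(x_n - x_{n-1})/(f(x_n) - f(x_{n-1}))

Iteration 1:
  f(-0.180000) = -1.163844
  f(0.850000) = 0.190017
  x_2 = 0.850000 - 0.190017×(0.850000 - (-0.180000))/(0.190017 - (-1.163844))
       = 0.705438
Iteration 2:
  f(0.850000) = 0.190017
  f(0.705438) = -0.055890
  x_3 = 0.705438 - (-0.055890)×(0.705438 - 0.850000)/(-0.055890 - 0.190017)
       = 0.738294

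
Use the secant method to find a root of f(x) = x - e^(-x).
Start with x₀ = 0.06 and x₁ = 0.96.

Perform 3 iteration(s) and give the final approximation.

f(x) = x - e^(-x)
x₀ = 0.06, x₁ = 0.96

Secant formula: x_{n+1} = x_n - f(x_n)(x_n - x_{n-1})/(f(x_n) - f(x_{n-1}))

Iteration 1:
  f(0.060000) = -0.881765
  f(0.960000) = 0.577107
  x_2 = 0.960000 - 0.577107×(0.960000 - 0.060000)/(0.577107 - (-0.881765))
       = 0.603974
Iteration 2:
  f(0.960000) = 0.577107
  f(0.603974) = 0.057339
  x_3 = 0.603974 - 0.057339×(0.603974 - 0.960000)/(0.057339 - 0.577107)
       = 0.564698
Iteration 3:
  f(0.603974) = 0.057339
  f(0.564698) = -0.003833
  x_4 = 0.564698 - (-0.003833)×(0.564698 - 0.603974)/(-0.003833 - 0.057339)
       = 0.567159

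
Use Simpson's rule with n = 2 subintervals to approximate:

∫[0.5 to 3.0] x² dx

f(x) = x²
a = 0.5, b = 3.0, n = 2
h = (b - a)/n = 1.250000

Simpson's rule: (h/3)[f(x₀) + 4f(x₁) + 2f(x₂) + ... + f(xₙ)]

x_0 = 0.5000, f(x_0) = 0.250000, coefficient = 1
x_1 = 1.7500, f(x_1) = 3.062500, coefficient = 4
x_2 = 3.0000, f(x_2) = 9.000000, coefficient = 1

I ≈ (1.250000/3) × 21.500000 = 8.958333
Exact value: 8.958333
Error: 0.000000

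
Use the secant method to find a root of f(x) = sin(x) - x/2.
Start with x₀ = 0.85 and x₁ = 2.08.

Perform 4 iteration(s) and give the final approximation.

f(x) = sin(x) - x/2
x₀ = 0.85, x₁ = 2.08

Secant formula: x_{n+1} = x_n - f(x_n)(x_n - x_{n-1})/(f(x_n) - f(x_{n-1}))

Iteration 1:
  f(0.850000) = 0.326280
  f(2.080000) = -0.166867
  x_2 = 2.080000 - (-0.166867)×(2.080000 - 0.850000)/(-0.166867 - 0.326280)
       = 1.663803
Iteration 2:
  f(2.080000) = -0.166867
  f(1.663803) = 0.163776
  x_3 = 1.663803 - 0.163776×(1.663803 - 2.080000)/(0.163776 - (-0.166867))
       = 1.869956
Iteration 3:
  f(1.663803) = 0.163776
  f(1.869956) = 0.020606
  x_4 = 1.869956 - 0.020606×(1.869956 - 1.663803)/(0.020606 - 0.163776)
       = 1.899628
Iteration 4:
  f(1.869956) = 0.020606
  f(1.899628) = -0.003393
  x_5 = 1.899628 - (-0.003393)×(1.899628 - 1.869956)/(-0.003393 - 0.020606)
       = 1.895432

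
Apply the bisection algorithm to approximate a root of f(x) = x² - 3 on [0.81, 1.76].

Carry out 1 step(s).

f(x) = x² - 3
Initial interval: [0.81, 1.76]

Iteration 1:
  c_1 = (0.810000 + 1.760000)/2 = 1.285000
  f(c_1) = f(1.285000) = -1.348775
  f(a) × f(c) ≥ 0, new interval: [1.285000, 1.760000]

After 1 iteration(s), the approximation is c_1 = 1.285000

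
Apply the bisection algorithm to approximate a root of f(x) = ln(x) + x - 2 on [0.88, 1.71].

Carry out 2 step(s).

f(x) = ln(x) + x - 2
Initial interval: [0.88, 1.71]

Iteration 1:
  c_1 = (0.880000 + 1.710000)/2 = 1.295000
  f(c_1) = f(1.295000) = -0.446489
  f(a) × f(c) ≥ 0, new interval: [1.295000, 1.710000]
Iteration 2:
  c_2 = (1.295000 + 1.710000)/2 = 1.502500
  f(c_2) = f(1.502500) = -0.090370
  f(a) × f(c) ≥ 0, new interval: [1.502500, 1.710000]

After 2 iteration(s), the approximation is c_2 = 1.502500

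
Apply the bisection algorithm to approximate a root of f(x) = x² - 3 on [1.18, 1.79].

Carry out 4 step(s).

f(x) = x² - 3
Initial interval: [1.18, 1.79]

Iteration 1:
  c_1 = (1.180000 + 1.790000)/2 = 1.485000
  f(c_1) = f(1.485000) = -0.794775
  f(a) × f(c) ≥ 0, new interval: [1.485000, 1.790000]
Iteration 2:
  c_2 = (1.485000 + 1.790000)/2 = 1.637500
  f(c_2) = f(1.637500) = -0.318594
  f(a) × f(c) ≥ 0, new interval: [1.637500, 1.790000]
Iteration 3:
  c_3 = (1.637500 + 1.790000)/2 = 1.713750
  f(c_3) = f(1.713750) = -0.063061
  f(a) × f(c) ≥ 0, new interval: [1.713750, 1.790000]
Iteration 4:
  c_4 = (1.713750 + 1.790000)/2 = 1.751875
  f(c_4) = f(1.751875) = 0.069066
  f(a) × f(c) < 0, new interval: [1.713750, 1.751875]

After 4 iteration(s), the approximation is c_4 = 1.751875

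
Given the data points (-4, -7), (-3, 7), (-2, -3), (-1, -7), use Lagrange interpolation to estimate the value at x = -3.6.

Lagrange interpolation formula:
P(x) = Σ yᵢ × Lᵢ(x)
where Lᵢ(x) = Π_{j≠i} (x - xⱼ)/(xᵢ - xⱼ)

L_0(-3.6) = (-3.6 - (-3))/(-4 - (-3)) × (-3.6 - (-2))/(-4 - (-2)) × (-3.6 - (-1))/(-4 - (-1)) = 0.416000
L_1(-3.6) = (-3.6 - (-4))/(-3 - (-4)) × (-3.6 - (-2))/(-3 - (-2)) × (-3.6 - (-1))/(-3 - (-1)) = 0.832000
L_2(-3.6) = (-3.6 - (-4))/(-2 - (-4)) × (-3.6 - (-3))/(-2 - (-3)) × (-3.6 - (-1))/(-2 - (-1)) = -0.312000
L_3(-3.6) = (-3.6 - (-4))/(-1 - (-4)) × (-3.6 - (-3))/(-1 - (-3)) × (-3.6 - (-2))/(-1 - (-2)) = 0.064000

P(-3.6) = (-7)×L_0(-3.6) + 7×L_1(-3.6) + (-3)×L_2(-3.6) + (-7)×L_3(-3.6)
P(-3.6) = 3.400000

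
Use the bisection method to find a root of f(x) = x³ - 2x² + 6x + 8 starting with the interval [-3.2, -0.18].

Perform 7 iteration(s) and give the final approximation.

f(x) = x³ - 2x² + 6x + 8
Initial interval: [-3.2, -0.18]

Iteration 1:
  c_1 = (-3.200000 + (-0.180000))/2 = -1.690000
  f(c_1) = f(-1.690000) = -12.679009
  f(a) × f(c) ≥ 0, new interval: [-1.690000, -0.180000]
Iteration 2:
  c_2 = (-1.690000 + (-0.180000))/2 = -0.935000
  f(c_2) = f(-0.935000) = -0.175850
  f(a) × f(c) ≥ 0, new interval: [-0.935000, -0.180000]
Iteration 3:
  c_3 = (-0.935000 + (-0.180000))/2 = -0.557500
  f(c_3) = f(-0.557500) = 3.860113
  f(a) × f(c) < 0, new interval: [-0.935000, -0.557500]
Iteration 4:
  c_4 = (-0.935000 + (-0.557500))/2 = -0.746250
  f(c_4) = f(-0.746250) = 1.993143
  f(a) × f(c) < 0, new interval: [-0.935000, -0.746250]
Iteration 5:
  c_5 = (-0.935000 + (-0.746250))/2 = -0.840625
  f(c_5) = f(-0.840625) = 0.948921
  f(a) × f(c) < 0, new interval: [-0.935000, -0.840625]
Iteration 6:
  c_6 = (-0.935000 + (-0.840625))/2 = -0.887813
  f(c_6) = f(-0.887813) = 0.396919
  f(a) × f(c) < 0, new interval: [-0.935000, -0.887813]
Iteration 7:
  c_7 = (-0.935000 + (-0.887813))/2 = -0.911406
  f(c_7) = f(-0.911406) = 0.113170
  f(a) × f(c) < 0, new interval: [-0.935000, -0.911406]

After 7 iteration(s), the approximation is c_7 = -0.911406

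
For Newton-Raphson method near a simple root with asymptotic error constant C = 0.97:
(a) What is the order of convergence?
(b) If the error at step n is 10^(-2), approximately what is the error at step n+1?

(a) Newton-Raphson has quadratic (order 2) convergence near simple roots.
    This means |e_{n+1}| ≈ C|e_n|².

(b) With |e_n| = 10^(-2) and C = 0.97:
    |e_{n+1}| ≈ 0.97 × (10^(-2))² = 0.97 × 10^(-4)

(a) 2 (quadratic); (b) |e_{n+1}| ≈ 9.700e-05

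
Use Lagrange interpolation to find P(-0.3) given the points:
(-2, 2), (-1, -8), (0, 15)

Lagrange interpolation formula:
P(x) = Σ yᵢ × Lᵢ(x)
where Lᵢ(x) = Π_{j≠i} (x - xⱼ)/(xᵢ - xⱼ)

L_0(-0.3) = (-0.3 - (-1))/(-2 - (-1)) × (-0.3 - 0)/(-2 - 0) = -0.105000
L_1(-0.3) = (-0.3 - (-2))/(-1 - (-2)) × (-0.3 - 0)/(-1 - 0) = 0.510000
L_2(-0.3) = (-0.3 - (-2))/(0 - (-2)) × (-0.3 - (-1))/(0 - (-1)) = 0.595000

P(-0.3) = 2×L_0(-0.3) + (-8)×L_1(-0.3) + 15×L_2(-0.3)
P(-0.3) = 4.635000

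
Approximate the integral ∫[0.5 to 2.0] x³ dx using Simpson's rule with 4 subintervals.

f(x) = x³
a = 0.5, b = 2.0, n = 4
h = (b - a)/n = 0.375000

Simpson's rule: (h/3)[f(x₀) + 4f(x₁) + 2f(x₂) + ... + f(xₙ)]

x_0 = 0.5000, f(x_0) = 0.125000, coefficient = 1
x_1 = 0.8750, f(x_1) = 0.669922, coefficient = 4
x_2 = 1.2500, f(x_2) = 1.953125, coefficient = 2
x_3 = 1.6250, f(x_3) = 4.291016, coefficient = 4
x_4 = 2.0000, f(x_4) = 8.000000, coefficient = 1

I ≈ (0.375000/3) × 31.875000 = 3.984375
Exact value: 3.984375
Error: 0.000000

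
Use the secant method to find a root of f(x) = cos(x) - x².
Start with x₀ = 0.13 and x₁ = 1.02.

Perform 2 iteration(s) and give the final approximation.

f(x) = cos(x) - x²
x₀ = 0.13, x₁ = 1.02

Secant formula: x_{n+1} = x_n - f(x_n)(x_n - x_{n-1})/(f(x_n) - f(x_{n-1}))

Iteration 1:
  f(0.130000) = 0.974662
  f(1.020000) = -0.517034
  x_2 = 1.020000 - (-0.517034)×(1.020000 - 0.130000)/(-0.517034 - 0.974662)
       = 0.711519
Iteration 2:
  f(1.020000) = -0.517034
  f(0.711519) = 0.251112
  x_3 = 0.711519 - 0.251112×(0.711519 - 1.020000)/(0.251112 - (-0.517034))
       = 0.812363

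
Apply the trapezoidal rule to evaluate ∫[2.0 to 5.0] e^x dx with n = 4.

f(x) = e^x
a = 2.0, b = 5.0, n = 4
h = (b - a)/n = 0.750000

Trapezoidal rule: (h/2)[f(x₀) + 2f(x₁) + 2f(x₂) + ... + f(xₙ)]

x_0 = 2.0000, f(x_0) = 7.389056, coefficient = 1
x_1 = 2.7500, f(x_1) = 15.642632, coefficient = 2
x_2 = 3.5000, f(x_2) = 33.115452, coefficient = 2
x_3 = 4.2500, f(x_3) = 70.105412, coefficient = 2
x_4 = 5.0000, f(x_4) = 148.413159, coefficient = 1

I ≈ (0.750000/2) × 393.529208 = 147.573453
Exact value: 141.024103
Error: 6.549350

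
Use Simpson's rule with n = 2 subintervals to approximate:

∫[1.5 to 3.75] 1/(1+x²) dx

f(x) = 1/(1+x²)
a = 1.5, b = 3.75, n = 2
h = (b - a)/n = 1.125000

Simpson's rule: (h/3)[f(x₀) + 4f(x₁) + 2f(x₂) + ... + f(xₙ)]

x_0 = 1.5000, f(x_0) = 0.307692, coefficient = 1
x_1 = 2.6250, f(x_1) = 0.126733, coefficient = 4
x_2 = 3.7500, f(x_2) = 0.066390, coefficient = 1

I ≈ (1.125000/3) × 0.881013 = 0.330380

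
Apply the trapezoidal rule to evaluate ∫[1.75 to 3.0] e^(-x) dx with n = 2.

f(x) = e^(-x)
a = 1.75, b = 3.0, n = 2
h = (b - a)/n = 0.625000

Trapezoidal rule: (h/2)[f(x₀) + 2f(x₁) + 2f(x₂) + ... + f(xₙ)]

x_0 = 1.7500, f(x_0) = 0.173774, coefficient = 1
x_1 = 2.3750, f(x_1) = 0.093014, coefficient = 2
x_2 = 3.0000, f(x_2) = 0.049787, coefficient = 1

I ≈ (0.625000/2) × 0.409590 = 0.127997
Exact value: 0.123987
Error: 0.004010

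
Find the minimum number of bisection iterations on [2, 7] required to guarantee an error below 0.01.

We need (b-a)/2^n ≤ 0.01
(7 - 2)/2^n ≤ 0.01
5/2^n ≤ 0.01
2^n ≥ 500
n ≥ log₂(500) = 8.97
n ≥ 9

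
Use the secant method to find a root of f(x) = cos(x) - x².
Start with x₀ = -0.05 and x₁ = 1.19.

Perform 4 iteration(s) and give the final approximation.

f(x) = cos(x) - x²
x₀ = -0.05, x₁ = 1.19

Secant formula: x_{n+1} = x_n - f(x_n)(x_n - x_{n-1})/(f(x_n) - f(x_{n-1}))

Iteration 1:
  f(-0.050000) = 0.996250
  f(1.190000) = -1.044440
  x_2 = 1.190000 - (-1.044440)×(1.190000 - (-0.050000))/(-1.044440 - 0.996250)
       = 0.555359
Iteration 2:
  f(1.190000) = -1.044440
  f(0.555359) = 0.541288
  x_3 = 0.555359 - 0.541288×(0.555359 - 1.190000)/(0.541288 - (-1.044440))
       = 0.771993
Iteration 3:
  f(0.555359) = 0.541288
  f(0.771993) = 0.120548
  x_4 = 0.771993 - 0.120548×(0.771993 - 0.555359)/(0.120548 - 0.541288)
       = 0.834062
Iteration 4:
  f(0.771993) = 0.120548
  f(0.834062) = -0.023787
  x_5 = 0.834062 - (-0.023787)×(0.834062 - 0.771993)/(-0.023787 - 0.120548)
       = 0.823833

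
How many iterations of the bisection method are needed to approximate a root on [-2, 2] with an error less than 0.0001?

We need (b-a)/2^n ≤ 0.0001
(2 - (-2))/2^n ≤ 0.0001
4/2^n ≤ 0.0001
2^n ≥ 40000
n ≥ log₂(40000) = 15.29
n ≥ 16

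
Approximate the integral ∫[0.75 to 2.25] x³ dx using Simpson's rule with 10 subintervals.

f(x) = x³
a = 0.75, b = 2.25, n = 10
h = (b - a)/n = 0.150000

Simpson's rule: (h/3)[f(x₀) + 4f(x₁) + 2f(x₂) + ... + f(xₙ)]

x_0 = 0.7500, f(x_0) = 0.421875, coefficient = 1
x_1 = 0.9000, f(x_1) = 0.729000, coefficient = 4
x_2 = 1.0500, f(x_2) = 1.157625, coefficient = 2
x_3 = 1.2000, f(x_3) = 1.728000, coefficient = 4
x_4 = 1.3500, f(x_4) = 2.460375, coefficient = 2
x_5 = 1.5000, f(x_5) = 3.375000, coefficient = 4
x_6 = 1.6500, f(x_6) = 4.492125, coefficient = 2
x_7 = 1.8000, f(x_7) = 5.832000, coefficient = 4
x_8 = 1.9500, f(x_8) = 7.414875, coefficient = 2
x_9 = 2.1000, f(x_9) = 9.261000, coefficient = 4
x_10 = 2.2500, f(x_10) = 11.390625, coefficient = 1

I ≈ (0.150000/3) × 126.562500 = 6.328125
Exact value: 6.328125
Error: 0.000000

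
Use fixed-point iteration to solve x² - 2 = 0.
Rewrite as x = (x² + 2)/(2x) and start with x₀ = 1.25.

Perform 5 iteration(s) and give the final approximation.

Equation: x² - 2 = 0
Fixed-point form: x = (x² + 2)/(2x)
x₀ = 1.25

x_1 = g(1.250000) = 1.425000
x_2 = g(1.425000) = 1.414254
x_3 = g(1.414254) = 1.414214
x_4 = g(1.414214) = 1.414214
x_5 = g(1.414214) = 1.414214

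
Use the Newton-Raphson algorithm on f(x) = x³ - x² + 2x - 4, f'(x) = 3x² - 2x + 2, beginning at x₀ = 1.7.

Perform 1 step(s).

f(x) = x³ - x² + 2x - 4
f'(x) = 3x² - 2x + 2
x₀ = 1.7

Newton-Raphson formula: x_{n+1} = x_n - f(x_n)/f'(x_n)

Iteration 1:
  f(1.700000) = 1.423000
  f'(1.700000) = 7.270000
  x_1 = 1.700000 - 1.423000/7.270000 = 1.504264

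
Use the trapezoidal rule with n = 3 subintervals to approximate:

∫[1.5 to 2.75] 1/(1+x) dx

f(x) = 1/(1+x)
a = 1.5, b = 2.75, n = 3
h = (b - a)/n = 0.416667

Trapezoidal rule: (h/2)[f(x₀) + 2f(x₁) + 2f(x₂) + ... + f(xₙ)]

x_0 = 1.5000, f(x_0) = 0.400000, coefficient = 1
x_1 = 1.9167, f(x_1) = 0.342857, coefficient = 2
x_2 = 2.3333, f(x_2) = 0.300000, coefficient = 2
x_3 = 2.7500, f(x_3) = 0.266667, coefficient = 1

I ≈ (0.416667/2) × 1.952381 = 0.406746
Exact value: 0.405465
Error: 0.001281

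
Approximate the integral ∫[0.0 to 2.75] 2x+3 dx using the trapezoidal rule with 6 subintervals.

f(x) = 2x+3
a = 0.0, b = 2.75, n = 6
h = (b - a)/n = 0.458333

Trapezoidal rule: (h/2)[f(x₀) + 2f(x₁) + 2f(x₂) + ... + f(xₙ)]

x_0 = 0.0000, f(x_0) = 3.000000, coefficient = 1
x_1 = 0.4583, f(x_1) = 3.916667, coefficient = 2
x_2 = 0.9167, f(x_2) = 4.833333, coefficient = 2
x_3 = 1.3750, f(x_3) = 5.750000, coefficient = 2
x_4 = 1.8333, f(x_4) = 6.666667, coefficient = 2
x_5 = 2.2917, f(x_5) = 7.583333, coefficient = 2
x_6 = 2.7500, f(x_6) = 8.500000, coefficient = 1

I ≈ (0.458333/2) × 69.000000 = 15.812500
Exact value: 15.812500
Error: 0.000000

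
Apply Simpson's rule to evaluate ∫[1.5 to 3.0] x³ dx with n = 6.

f(x) = x³
a = 1.5, b = 3.0, n = 6
h = (b - a)/n = 0.250000

Simpson's rule: (h/3)[f(x₀) + 4f(x₁) + 2f(x₂) + ... + f(xₙ)]

x_0 = 1.5000, f(x_0) = 3.375000, coefficient = 1
x_1 = 1.7500, f(x_1) = 5.359375, coefficient = 4
x_2 = 2.0000, f(x_2) = 8.000000, coefficient = 2
x_3 = 2.2500, f(x_3) = 11.390625, coefficient = 4
x_4 = 2.5000, f(x_4) = 15.625000, coefficient = 2
x_5 = 2.7500, f(x_5) = 20.796875, coefficient = 4
x_6 = 3.0000, f(x_6) = 27.000000, coefficient = 1

I ≈ (0.250000/3) × 227.812500 = 18.984375
Exact value: 18.984375
Error: 0.000000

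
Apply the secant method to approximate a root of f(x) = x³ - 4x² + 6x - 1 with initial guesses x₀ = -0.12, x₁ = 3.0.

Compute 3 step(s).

f(x) = x³ - 4x² + 6x - 1
x₀ = -0.12, x₁ = 3.0

Secant formula: x_{n+1} = x_n - f(x_n)(x_n - x_{n-1})/(f(x_n) - f(x_{n-1}))

Iteration 1:
  f(-0.120000) = -1.779328
  f(3.000000) = 8.000000
  x_2 = 3.000000 - 8.000000×(3.000000 - (-0.120000))/(8.000000 - (-1.779328))
       = 0.447677
Iteration 2:
  f(3.000000) = 8.000000
  f(0.447677) = 0.974125
  x_3 = 0.447677 - 0.974125×(0.447677 - 3.000000)/(0.974125 - 8.000000)
       = 0.093802
Iteration 3:
  f(0.447677) = 0.974125
  f(0.093802) = -0.471557
  x_4 = 0.093802 - (-0.471557)×(0.093802 - 0.447677)/(-0.471557 - 0.974125)
       = 0.209230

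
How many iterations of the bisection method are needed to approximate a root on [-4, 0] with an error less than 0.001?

We need (b-a)/2^n ≤ 0.001
(0 - (-4))/2^n ≤ 0.001
4/2^n ≤ 0.001
2^n ≥ 4000
n ≥ log₂(4000) = 11.97
n ≥ 12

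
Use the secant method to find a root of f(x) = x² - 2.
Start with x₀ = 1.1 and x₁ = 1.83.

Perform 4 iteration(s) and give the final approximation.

f(x) = x² - 2
x₀ = 1.1, x₁ = 1.83

Secant formula: x_{n+1} = x_n - f(x_n)(x_n - x_{n-1})/(f(x_n) - f(x_{n-1}))

Iteration 1:
  f(1.100000) = -0.790000
  f(1.830000) = 1.348900
  x_2 = 1.830000 - 1.348900×(1.830000 - 1.100000)/(1.348900 - (-0.790000))
       = 1.369625
Iteration 2:
  f(1.830000) = 1.348900
  f(1.369625) = -0.124129
  x_3 = 1.369625 - (-0.124129)×(1.369625 - 1.830000)/(-0.124129 - 1.348900)
       = 1.408419
Iteration 3:
  f(1.369625) = -0.124129
  f(1.408419) = -0.016355
  x_4 = 1.408419 - (-0.016355)×(1.408419 - 1.369625)/(-0.016355 - (-0.124129))
       = 1.414307
Iteration 4:
  f(1.408419) = -0.016355
  f(1.414307) = 0.000263
  x_5 = 1.414307 - 0.000263×(1.414307 - 1.408419)/(0.000263 - (-0.016355))
       = 1.414213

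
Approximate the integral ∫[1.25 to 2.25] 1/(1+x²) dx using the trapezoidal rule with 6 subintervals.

f(x) = 1/(1+x²)
a = 1.25, b = 2.25, n = 6
h = (b - a)/n = 0.166667

Trapezoidal rule: (h/2)[f(x₀) + 2f(x₁) + 2f(x₂) + ... + f(xₙ)]

x_0 = 1.2500, f(x_0) = 0.390244, coefficient = 1
x_1 = 1.4167, f(x_1) = 0.332564, coefficient = 2
x_2 = 1.5833, f(x_2) = 0.285149, coefficient = 2
x_3 = 1.7500, f(x_3) = 0.246154, coefficient = 2
x_4 = 1.9167, f(x_4) = 0.213967, coefficient = 2
x_5 = 2.0833, f(x_5) = 0.187256, coefficient = 2
x_6 = 2.2500, f(x_6) = 0.164948, coefficient = 1

I ≈ (0.166667/2) × 3.085371 = 0.257114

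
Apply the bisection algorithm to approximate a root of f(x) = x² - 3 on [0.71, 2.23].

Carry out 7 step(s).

f(x) = x² - 3
Initial interval: [0.71, 2.23]

Iteration 1:
  c_1 = (0.710000 + 2.230000)/2 = 1.470000
  f(c_1) = f(1.470000) = -0.839100
  f(a) × f(c) ≥ 0, new interval: [1.470000, 2.230000]
Iteration 2:
  c_2 = (1.470000 + 2.230000)/2 = 1.850000
  f(c_2) = f(1.850000) = 0.422500
  f(a) × f(c) < 0, new interval: [1.470000, 1.850000]
Iteration 3:
  c_3 = (1.470000 + 1.850000)/2 = 1.660000
  f(c_3) = f(1.660000) = -0.244400
  f(a) × f(c) ≥ 0, new interval: [1.660000, 1.850000]
Iteration 4:
  c_4 = (1.660000 + 1.850000)/2 = 1.755000
  f(c_4) = f(1.755000) = 0.080025
  f(a) × f(c) < 0, new interval: [1.660000, 1.755000]
Iteration 5:
  c_5 = (1.660000 + 1.755000)/2 = 1.707500
  f(c_5) = f(1.707500) = -0.084444
  f(a) × f(c) ≥ 0, new interval: [1.707500, 1.755000]
Iteration 6:
  c_6 = (1.707500 + 1.755000)/2 = 1.731250
  f(c_6) = f(1.731250) = -0.002773
  f(a) × f(c) ≥ 0, new interval: [1.731250, 1.755000]
Iteration 7:
  c_7 = (1.731250 + 1.755000)/2 = 1.743125
  f(c_7) = f(1.743125) = 0.038485
  f(a) × f(c) < 0, new interval: [1.731250, 1.743125]

After 7 iteration(s), the approximation is c_7 = 1.743125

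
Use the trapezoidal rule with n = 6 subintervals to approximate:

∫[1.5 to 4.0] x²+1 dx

f(x) = x²+1
a = 1.5, b = 4.0, n = 6
h = (b - a)/n = 0.416667

Trapezoidal rule: (h/2)[f(x₀) + 2f(x₁) + 2f(x₂) + ... + f(xₙ)]

x_0 = 1.5000, f(x_0) = 3.250000, coefficient = 1
x_1 = 1.9167, f(x_1) = 4.673611, coefficient = 2
x_2 = 2.3333, f(x_2) = 6.444444, coefficient = 2
x_3 = 2.7500, f(x_3) = 8.562500, coefficient = 2
x_4 = 3.1667, f(x_4) = 11.027778, coefficient = 2
x_5 = 3.5833, f(x_5) = 13.840278, coefficient = 2
x_6 = 4.0000, f(x_6) = 17.000000, coefficient = 1

I ≈ (0.416667/2) × 109.347222 = 22.780671
Exact value: 22.708333
Error: 0.072338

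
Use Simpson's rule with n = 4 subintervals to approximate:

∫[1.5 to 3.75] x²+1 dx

f(x) = x²+1
a = 1.5, b = 3.75, n = 4
h = (b - a)/n = 0.562500

Simpson's rule: (h/3)[f(x₀) + 4f(x₁) + 2f(x₂) + ... + f(xₙ)]

x_0 = 1.5000, f(x_0) = 3.250000, coefficient = 1
x_1 = 2.0625, f(x_1) = 5.253906, coefficient = 4
x_2 = 2.6250, f(x_2) = 7.890625, coefficient = 2
x_3 = 3.1875, f(x_3) = 11.160156, coefficient = 4
x_4 = 3.7500, f(x_4) = 15.062500, coefficient = 1

I ≈ (0.562500/3) × 99.750000 = 18.703125
Exact value: 18.703125
Error: 0.000000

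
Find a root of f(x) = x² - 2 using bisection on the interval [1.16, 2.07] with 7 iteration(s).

f(x) = x² - 2
Initial interval: [1.16, 2.07]

Iteration 1:
  c_1 = (1.160000 + 2.070000)/2 = 1.615000
  f(c_1) = f(1.615000) = 0.608225
  f(a) × f(c) < 0, new interval: [1.160000, 1.615000]
Iteration 2:
  c_2 = (1.160000 + 1.615000)/2 = 1.387500
  f(c_2) = f(1.387500) = -0.074844
  f(a) × f(c) ≥ 0, new interval: [1.387500, 1.615000]
Iteration 3:
  c_3 = (1.387500 + 1.615000)/2 = 1.501250
  f(c_3) = f(1.501250) = 0.253752
  f(a) × f(c) < 0, new interval: [1.387500, 1.501250]
Iteration 4:
  c_4 = (1.387500 + 1.501250)/2 = 1.444375
  f(c_4) = f(1.444375) = 0.086219
  f(a) × f(c) < 0, new interval: [1.387500, 1.444375]
Iteration 5:
  c_5 = (1.387500 + 1.444375)/2 = 1.415937
  f(c_5) = f(1.415937) = 0.004879
  f(a) × f(c) < 0, new interval: [1.387500, 1.415937]
Iteration 6:
  c_6 = (1.387500 + 1.415937)/2 = 1.401719
  f(c_6) = f(1.401719) = -0.035185
  f(a) × f(c) ≥ 0, new interval: [1.401719, 1.415937]
Iteration 7:
  c_7 = (1.401719 + 1.415937)/2 = 1.408828
  f(c_7) = f(1.408828) = -0.015203
  f(a) × f(c) ≥ 0, new interval: [1.408828, 1.415937]

After 7 iteration(s), the approximation is c_7 = 1.408828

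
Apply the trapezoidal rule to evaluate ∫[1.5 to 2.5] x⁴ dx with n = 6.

f(x) = x⁴
a = 1.5, b = 2.5, n = 6
h = (b - a)/n = 0.166667

Trapezoidal rule: (h/2)[f(x₀) + 2f(x₁) + 2f(x₂) + ... + f(xₙ)]

x_0 = 1.5000, f(x_0) = 5.062500, coefficient = 1
x_1 = 1.6667, f(x_1) = 7.716049, coefficient = 2
x_2 = 1.8333, f(x_2) = 11.297068, coefficient = 2
x_3 = 2.0000, f(x_3) = 16.000000, coefficient = 2
x_4 = 2.1667, f(x_4) = 22.037809, coefficient = 2
x_5 = 2.3333, f(x_5) = 29.641975, coefficient = 2
x_6 = 2.5000, f(x_6) = 39.062500, coefficient = 1

I ≈ (0.166667/2) × 217.510802 = 18.125900
Exact value: 18.012500
Error: 0.113400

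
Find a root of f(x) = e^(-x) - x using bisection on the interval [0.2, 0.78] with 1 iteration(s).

f(x) = e^(-x) - x
Initial interval: [0.2, 0.78]

Iteration 1:
  c_1 = (0.200000 + 0.780000)/2 = 0.490000
  f(c_1) = f(0.490000) = 0.122626
  f(a) × f(c) ≥ 0, new interval: [0.490000, 0.780000]

After 1 iteration(s), the approximation is c_1 = 0.490000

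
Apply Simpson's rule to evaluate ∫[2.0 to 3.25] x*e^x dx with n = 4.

f(x) = x*e^x
a = 2.0, b = 3.25, n = 4
h = (b - a)/n = 0.312500

Simpson's rule: (h/3)[f(x₀) + 4f(x₁) + 2f(x₂) + ... + f(xₙ)]

x_0 = 2.0000, f(x_0) = 14.778112, coefficient = 1
x_1 = 2.3125, f(x_1) = 23.355423, coefficient = 4
x_2 = 2.6250, f(x_2) = 36.237007, coefficient = 2
x_3 = 2.9375, f(x_3) = 55.426559, coefficient = 4
x_4 = 3.2500, f(x_4) = 83.818605, coefficient = 1

I ≈ (0.312500/3) × 486.198657 = 50.645693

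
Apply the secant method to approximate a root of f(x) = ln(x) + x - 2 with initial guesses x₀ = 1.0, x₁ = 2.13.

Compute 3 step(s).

f(x) = ln(x) + x - 2
x₀ = 1.0, x₁ = 2.13

Secant formula: x_{n+1} = x_n - f(x_n)(x_n - x_{n-1})/(f(x_n) - f(x_{n-1}))

Iteration 1:
  f(1.000000) = -1.000000
  f(2.130000) = 0.886122
  x_2 = 2.130000 - 0.886122×(2.130000 - 1.000000)/(0.886122 - (-1.000000))
       = 1.599113
Iteration 2:
  f(2.130000) = 0.886122
  f(1.599113) = 0.068562
  x_3 = 1.599113 - 0.068562×(1.599113 - 2.130000)/(0.068562 - 0.886122)
       = 1.554592
Iteration 3:
  f(1.599113) = 0.068562
  f(1.554592) = -0.004195
  x_4 = 1.554592 - (-0.004195)×(1.554592 - 1.599113)/(-0.004195 - 0.068562)
       = 1.557159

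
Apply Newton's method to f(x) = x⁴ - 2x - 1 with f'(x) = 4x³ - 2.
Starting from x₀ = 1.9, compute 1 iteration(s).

f(x) = x⁴ - 2x - 1
f'(x) = 4x³ - 2
x₀ = 1.9

Newton-Raphson formula: x_{n+1} = x_n - f(x_n)/f'(x_n)

Iteration 1:
  f(1.900000) = 8.232100
  f'(1.900000) = 25.436000
  x_1 = 1.900000 - 8.232100/25.436000 = 1.576360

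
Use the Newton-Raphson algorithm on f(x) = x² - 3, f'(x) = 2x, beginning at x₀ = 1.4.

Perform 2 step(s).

f(x) = x² - 3
f'(x) = 2x
x₀ = 1.4

Newton-Raphson formula: x_{n+1} = x_n - f(x_n)/f'(x_n)

Iteration 1:
  f(1.400000) = -1.040000
  f'(1.400000) = 2.800000
  x_1 = 1.400000 - (-1.040000)/2.800000 = 1.771429
Iteration 2:
  f(1.771429) = 0.137959
  f'(1.771429) = 3.542857
  x_2 = 1.771429 - 0.137959/3.542857 = 1.732488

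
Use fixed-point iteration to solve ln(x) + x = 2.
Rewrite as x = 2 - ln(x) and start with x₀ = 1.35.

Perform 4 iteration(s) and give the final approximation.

Equation: ln(x) + x = 2
Fixed-point form: x = 2 - ln(x)
x₀ = 1.35

x_1 = g(1.350000) = 1.699895
x_2 = g(1.699895) = 1.469433
x_3 = g(1.469433) = 1.615123
x_4 = g(1.615123) = 1.520589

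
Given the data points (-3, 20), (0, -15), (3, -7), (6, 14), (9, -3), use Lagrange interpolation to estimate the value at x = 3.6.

Lagrange interpolation formula:
P(x) = Σ yᵢ × Lᵢ(x)
where Lᵢ(x) = Π_{j≠i} (x - xⱼ)/(xᵢ - xⱼ)

L_0(3.6) = (3.6 - 0)/(-3 - 0) × (3.6 - 3)/(-3 - 3) × (3.6 - 6)/(-3 - 6) × (3.6 - 9)/(-3 - 9) = 0.014400
L_1(3.6) = (3.6 - (-3))/(0 - (-3)) × (3.6 - 3)/(0 - 3) × (3.6 - 6)/(0 - 6) × (3.6 - 9)/(0 - 9) = -0.105600
L_2(3.6) = (3.6 - (-3))/(3 - (-3)) × (3.6 - 0)/(3 - 0) × (3.6 - 6)/(3 - 6) × (3.6 - 9)/(3 - 9) = 0.950400
L_3(3.6) = (3.6 - (-3))/(6 - (-3)) × (3.6 - 0)/(6 - 0) × (3.6 - 3)/(6 - 3) × (3.6 - 9)/(6 - 9) = 0.158400
L_4(3.6) = (3.6 - (-3))/(9 - (-3)) × (3.6 - 0)/(9 - 0) × (3.6 - 3)/(9 - 3) × (3.6 - 6)/(9 - 6) = -0.017600

P(3.6) = 20×L_0(3.6) + (-15)×L_1(3.6) + (-7)×L_2(3.6) + 14×L_3(3.6) + (-3)×L_4(3.6)
P(3.6) = -2.510400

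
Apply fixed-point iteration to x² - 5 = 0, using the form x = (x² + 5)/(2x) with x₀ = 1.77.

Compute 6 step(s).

Equation: x² - 5 = 0
Fixed-point form: x = (x² + 5)/(2x)
x₀ = 1.77

x_1 = g(1.770000) = 2.297429
x_2 = g(2.297429) = 2.236887
x_3 = g(2.236887) = 2.236068
x_4 = g(2.236068) = 2.236068
x_5 = g(2.236068) = 2.236068
x_6 = g(2.236068) = 2.236068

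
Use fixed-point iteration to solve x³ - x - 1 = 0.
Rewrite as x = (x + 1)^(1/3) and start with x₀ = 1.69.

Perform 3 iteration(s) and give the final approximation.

Equation: x³ - x - 1 = 0
Fixed-point form: x = (x + 1)^(1/3)
x₀ = 1.69

x_1 = g(1.690000) = 1.390755
x_2 = g(1.390755) = 1.337145
x_3 = g(1.337145) = 1.327074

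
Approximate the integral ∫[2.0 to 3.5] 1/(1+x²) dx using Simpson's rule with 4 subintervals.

f(x) = 1/(1+x²)
a = 2.0, b = 3.5, n = 4
h = (b - a)/n = 0.375000

Simpson's rule: (h/3)[f(x₀) + 4f(x₁) + 2f(x₂) + ... + f(xₙ)]

x_0 = 2.0000, f(x_0) = 0.200000, coefficient = 1
x_1 = 2.3750, f(x_1) = 0.150588, coefficient = 4
x_2 = 2.7500, f(x_2) = 0.116788, coefficient = 2
x_3 = 3.1250, f(x_3) = 0.092888, coefficient = 4
x_4 = 3.5000, f(x_4) = 0.075472, coefficient = 1

I ≈ (0.375000/3) × 1.482954 = 0.185369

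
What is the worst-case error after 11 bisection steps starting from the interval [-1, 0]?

Bisection error bound: |error| ≤ (b-a)/2^n
|error| ≤ (0 - (-1))/2^11 = 1/2^11
|error| ≤ 0.0004882812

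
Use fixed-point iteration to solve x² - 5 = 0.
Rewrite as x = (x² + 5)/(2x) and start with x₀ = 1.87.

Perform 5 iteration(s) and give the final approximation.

Equation: x² - 5 = 0
Fixed-point form: x = (x² + 5)/(2x)
x₀ = 1.87

x_1 = g(1.870000) = 2.271898
x_2 = g(2.271898) = 2.236351
x_3 = g(2.236351) = 2.236068
x_4 = g(2.236068) = 2.236068
x_5 = g(2.236068) = 2.236068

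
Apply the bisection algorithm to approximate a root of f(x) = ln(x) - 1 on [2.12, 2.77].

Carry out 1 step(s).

f(x) = ln(x) - 1
Initial interval: [2.12, 2.77]

Iteration 1:
  c_1 = (2.120000 + 2.770000)/2 = 2.445000
  f(c_1) = f(2.445000) = -0.105955
  f(a) × f(c) ≥ 0, new interval: [2.445000, 2.770000]

After 1 iteration(s), the approximation is c_1 = 2.445000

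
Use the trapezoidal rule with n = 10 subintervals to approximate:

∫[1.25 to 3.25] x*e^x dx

f(x) = x*e^x
a = 1.25, b = 3.25, n = 10
h = (b - a)/n = 0.200000

Trapezoidal rule: (h/2)[f(x₀) + 2f(x₁) + 2f(x₂) + ... + f(xₙ)]

x_0 = 1.2500, f(x_0) = 4.362929, coefficient = 1
x_1 = 1.4500, f(x_1) = 6.181516, coefficient = 2
x_2 = 1.6500, f(x_2) = 8.591517, coefficient = 2
x_3 = 1.8500, f(x_3) = 11.765666, coefficient = 2
x_4 = 2.0500, f(x_4) = 15.924197, coefficient = 2
x_5 = 2.2500, f(x_5) = 21.347406, coefficient = 2
x_6 = 2.4500, f(x_6) = 28.391449, coefficient = 2
x_7 = 2.6500, f(x_7) = 37.508202, coefficient = 2
x_8 = 2.8500, f(x_8) = 49.270178, coefficient = 2
x_9 = 3.0500, f(x_9) = 64.401800, coefficient = 2
x_10 = 3.2500, f(x_10) = 83.818605, coefficient = 1

I ≈ (0.200000/2) × 574.945398 = 57.494540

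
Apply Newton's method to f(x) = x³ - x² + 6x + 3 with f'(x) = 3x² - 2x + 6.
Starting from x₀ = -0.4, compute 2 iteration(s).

f(x) = x³ - x² + 6x + 3
f'(x) = 3x² - 2x + 6
x₀ = -0.4

Newton-Raphson formula: x_{n+1} = x_n - f(x_n)/f'(x_n)

Iteration 1:
  f(-0.400000) = 0.376000
  f'(-0.400000) = 7.280000
  x_1 = -0.400000 - 0.376000/7.280000 = -0.451648
Iteration 2:
  f(-0.451648) = -0.006006
  f'(-0.451648) = 7.515255
  x_2 = -0.451648 - (-0.006006)/7.515255 = -0.450849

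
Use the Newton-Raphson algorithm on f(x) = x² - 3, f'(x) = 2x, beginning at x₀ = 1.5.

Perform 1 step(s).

f(x) = x² - 3
f'(x) = 2x
x₀ = 1.5

Newton-Raphson formula: x_{n+1} = x_n - f(x_n)/f'(x_n)

Iteration 1:
  f(1.500000) = -0.750000
  f'(1.500000) = 3.000000
  x_1 = 1.500000 - (-0.750000)/3.000000 = 1.750000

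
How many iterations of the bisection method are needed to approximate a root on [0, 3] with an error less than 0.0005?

We need (b-a)/2^n ≤ 0.0005
(3 - 0)/2^n ≤ 0.0005
3/2^n ≤ 0.0005
2^n ≥ 6000
n ≥ log₂(6000) = 12.55
n ≥ 13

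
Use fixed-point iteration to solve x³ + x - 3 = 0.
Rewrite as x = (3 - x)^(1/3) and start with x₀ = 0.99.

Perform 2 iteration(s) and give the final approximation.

Equation: x³ + x - 3 = 0
Fixed-point form: x = (3 - x)^(1/3)
x₀ = 0.99

x_1 = g(0.990000) = 1.262017
x_2 = g(1.262017) = 1.202306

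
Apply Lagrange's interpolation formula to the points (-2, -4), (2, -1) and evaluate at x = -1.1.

Lagrange interpolation formula:
P(x) = Σ yᵢ × Lᵢ(x)
where Lᵢ(x) = Π_{j≠i} (x - xⱼ)/(xᵢ - xⱼ)

L_0(-1.1) = (-1.1 - 2)/(-2 - 2) = 0.775000
L_1(-1.1) = (-1.1 - (-2))/(2 - (-2)) = 0.225000

P(-1.1) = (-4)×L_0(-1.1) + (-1)×L_1(-1.1)
P(-1.1) = -3.325000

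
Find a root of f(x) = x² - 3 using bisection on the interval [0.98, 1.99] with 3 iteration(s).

f(x) = x² - 3
Initial interval: [0.98, 1.99]

Iteration 1:
  c_1 = (0.980000 + 1.990000)/2 = 1.485000
  f(c_1) = f(1.485000) = -0.794775
  f(a) × f(c) ≥ 0, new interval: [1.485000, 1.990000]
Iteration 2:
  c_2 = (1.485000 + 1.990000)/2 = 1.737500
  f(c_2) = f(1.737500) = 0.018906
  f(a) × f(c) < 0, new interval: [1.485000, 1.737500]
Iteration 3:
  c_3 = (1.485000 + 1.737500)/2 = 1.611250
  f(c_3) = f(1.611250) = -0.403873
  f(a) × f(c) ≥ 0, new interval: [1.611250, 1.737500]

After 3 iteration(s), the approximation is c_3 = 1.611250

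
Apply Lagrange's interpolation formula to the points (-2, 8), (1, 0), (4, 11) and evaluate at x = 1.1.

Lagrange interpolation formula:
P(x) = Σ yᵢ × Lᵢ(x)
where Lᵢ(x) = Π_{j≠i} (x - xⱼ)/(xᵢ - xⱼ)

L_0(1.1) = (1.1 - 1)/(-2 - 1) × (1.1 - 4)/(-2 - 4) = -0.016111
L_1(1.1) = (1.1 - (-2))/(1 - (-2)) × (1.1 - 4)/(1 - 4) = 0.998889
L_2(1.1) = (1.1 - (-2))/(4 - (-2)) × (1.1 - 1)/(4 - 1) = 0.017222

P(1.1) = 8×L_0(1.1) + 0×L_1(1.1) + 11×L_2(1.1)
P(1.1) = 0.060556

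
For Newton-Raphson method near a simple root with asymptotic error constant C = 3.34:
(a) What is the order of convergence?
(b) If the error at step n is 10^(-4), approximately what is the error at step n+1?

(a) Newton-Raphson has quadratic (order 2) convergence near simple roots.
    This means |e_{n+1}| ≈ C|e_n|².

(b) With |e_n| = 10^(-4) and C = 3.34:
    |e_{n+1}| ≈ 3.34 × (10^(-4))² = 3.34 × 10^(-8)

(a) 2 (quadratic); (b) |e_{n+1}| ≈ 3.340e-08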